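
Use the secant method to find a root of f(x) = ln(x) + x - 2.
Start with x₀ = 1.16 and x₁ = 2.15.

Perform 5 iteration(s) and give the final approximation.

f(x) = ln(x) + x - 2
x₀ = 1.16, x₁ = 2.15

Secant formula: x_{n+1} = x_n - f(x_n)(x_n - x_{n-1})/(f(x_n) - f(x_{n-1}))

Iteration 1:
  f(1.160000) = -0.691580
  f(2.150000) = 0.915468
  x_2 = 2.150000 - 0.915468×(2.150000 - 1.160000)/(0.915468 - (-0.691580))
       = 1.586038
Iteration 2:
  f(2.150000) = 0.915468
  f(1.586038) = 0.047278
  x_3 = 1.586038 - 0.047278×(1.586038 - 2.150000)/(0.047278 - 0.915468)
       = 1.555328
Iteration 3:
  f(1.586038) = 0.047278
  f(1.555328) = -0.002986
  x_4 = 1.555328 - (-0.002986)×(1.555328 - 1.586038)/(-0.002986 - 0.047278)
       = 1.557152
Iteration 4:
  f(1.555328) = -0.002986
  f(1.557152) = 0.000011
  x_5 = 1.557152 - 0.000011×(1.557152 - 1.555328)/(0.000011 - (-0.002986))
       = 1.557146
Iteration 5:
  f(1.557152) = 0.000011
  f(1.557146) = 0.000000
  x_6 = 1.557146 - 0.000000×(1.557146 - 1.557152)/(0.000000 - 0.000011)
       = 1.557146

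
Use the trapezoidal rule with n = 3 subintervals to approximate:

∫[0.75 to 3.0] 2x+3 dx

f(x) = 2x+3
a = 0.75, b = 3.0, n = 3
h = (b - a)/n = 0.750000

Trapezoidal rule: (h/2)[f(x₀) + 2f(x₁) + 2f(x₂) + ... + f(xₙ)]

x_0 = 0.7500, f(x_0) = 4.500000, coefficient = 1
x_1 = 1.5000, f(x_1) = 6.000000, coefficient = 2
x_2 = 2.2500, f(x_2) = 7.500000, coefficient = 2
x_3 = 3.0000, f(x_3) = 9.000000, coefficient = 1

I ≈ (0.750000/2) × 40.500000 = 15.187500
Exact value: 15.187500
Error: 0.000000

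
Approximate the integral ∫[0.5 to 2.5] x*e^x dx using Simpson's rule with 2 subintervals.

f(x) = x*e^x
a = 0.5, b = 2.5, n = 2
h = (b - a)/n = 1.000000

Simpson's rule: (h/3)[f(x₀) + 4f(x₁) + 2f(x₂) + ... + f(xₙ)]

x_0 = 0.5000, f(x_0) = 0.824361, coefficient = 1
x_1 = 1.5000, f(x_1) = 6.722534, coefficient = 4
x_2 = 2.5000, f(x_2) = 30.456235, coefficient = 1

I ≈ (1.000000/3) × 58.170730 = 19.390243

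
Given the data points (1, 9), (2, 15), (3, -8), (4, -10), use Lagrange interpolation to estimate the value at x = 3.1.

Lagrange interpolation formula:
P(x) = Σ yᵢ × Lᵢ(x)
where Lᵢ(x) = Π_{j≠i} (x - xⱼ)/(xᵢ - xⱼ)

L_0(3.1) = (3.1 - 2)/(1 - 2) × (3.1 - 3)/(1 - 3) × (3.1 - 4)/(1 - 4) = 0.016500
L_1(3.1) = (3.1 - 1)/(2 - 1) × (3.1 - 3)/(2 - 3) × (3.1 - 4)/(2 - 4) = -0.094500
L_2(3.1) = (3.1 - 1)/(3 - 1) × (3.1 - 2)/(3 - 2) × (3.1 - 4)/(3 - 4) = 1.039500
L_3(3.1) = (3.1 - 1)/(4 - 1) × (3.1 - 2)/(4 - 2) × (3.1 - 3)/(4 - 3) = 0.038500

P(3.1) = 9×L_0(3.1) + 15×L_1(3.1) + (-8)×L_2(3.1) + (-10)×L_3(3.1)
P(3.1) = -9.970000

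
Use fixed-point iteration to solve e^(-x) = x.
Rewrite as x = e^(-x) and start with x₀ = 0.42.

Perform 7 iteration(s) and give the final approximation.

Equation: e^(-x) = x
Fixed-point form: x = e^(-x)
x₀ = 0.42

x_1 = g(0.420000) = 0.657047
x_2 = g(0.657047) = 0.518380
x_3 = g(0.518380) = 0.595484
x_4 = g(0.595484) = 0.551295
x_5 = g(0.551295) = 0.576203
x_6 = g(0.576203) = 0.562028
x_7 = g(0.562028) = 0.570052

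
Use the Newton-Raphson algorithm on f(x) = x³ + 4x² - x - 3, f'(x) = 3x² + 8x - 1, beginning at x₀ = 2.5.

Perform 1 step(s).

f(x) = x³ + 4x² - x - 3
f'(x) = 3x² + 8x - 1
x₀ = 2.5

Newton-Raphson formula: x_{n+1} = x_n - f(x_n)/f'(x_n)

Iteration 1:
  f(2.500000) = 35.125000
  f'(2.500000) = 37.750000
  x_1 = 2.500000 - 35.125000/37.750000 = 1.569536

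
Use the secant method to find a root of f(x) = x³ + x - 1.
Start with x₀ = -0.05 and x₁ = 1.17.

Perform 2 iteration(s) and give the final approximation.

f(x) = x³ + x - 1
x₀ = -0.05, x₁ = 1.17

Secant formula: x_{n+1} = x_n - f(x_n)(x_n - x_{n-1})/(f(x_n) - f(x_{n-1}))

Iteration 1:
  f(-0.050000) = -1.050125
  f(1.170000) = 1.771613
  x_2 = 1.170000 - 1.771613×(1.170000 - (-0.050000))/(1.771613 - (-1.050125))
       = 0.404030
Iteration 2:
  f(1.170000) = 1.771613
  f(0.404030) = -0.530017
  x_3 = 0.404030 - (-0.530017)×(0.404030 - 1.170000)/(-0.530017 - 1.771613)
       = 0.580416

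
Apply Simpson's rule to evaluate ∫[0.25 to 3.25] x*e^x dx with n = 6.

f(x) = x*e^x
a = 0.25, b = 3.25, n = 6
h = (b - a)/n = 0.500000

Simpson's rule: (h/3)[f(x₀) + 4f(x₁) + 2f(x₂) + ... + f(xₙ)]

x_0 = 0.2500, f(x_0) = 0.321006, coefficient = 1
x_1 = 0.7500, f(x_1) = 1.587750, coefficient = 4
x_2 = 1.2500, f(x_2) = 4.362929, coefficient = 2
x_3 = 1.7500, f(x_3) = 10.070555, coefficient = 4
x_4 = 2.2500, f(x_4) = 21.347406, coefficient = 2
x_5 = 2.7500, f(x_5) = 43.017238, coefficient = 4
x_6 = 3.2500, f(x_6) = 83.818605, coefficient = 1

I ≈ (0.500000/3) × 354.262449 = 59.043742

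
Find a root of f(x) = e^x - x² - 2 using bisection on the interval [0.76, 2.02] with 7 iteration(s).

f(x) = e^x - x² - 2
Initial interval: [0.76, 2.02]

Iteration 1:
  c_1 = (0.760000 + 2.020000)/2 = 1.390000
  f(c_1) = f(1.390000) = 0.082750
  f(a) × f(c) < 0, new interval: [0.760000, 1.390000]
Iteration 2:
  c_2 = (0.760000 + 1.390000)/2 = 1.075000
  f(c_2) = f(1.075000) = -0.225632
  f(a) × f(c) ≥ 0, new interval: [1.075000, 1.390000]
Iteration 3:
  c_3 = (1.075000 + 1.390000)/2 = 1.232500
  f(c_3) = f(1.232500) = -0.089263
  f(a) × f(c) ≥ 0, new interval: [1.232500, 1.390000]
Iteration 4:
  c_4 = (1.232500 + 1.390000)/2 = 1.311250
  f(c_4) = f(1.311250) = -0.008567
  f(a) × f(c) ≥ 0, new interval: [1.311250, 1.390000]
Iteration 5:
  c_5 = (1.311250 + 1.390000)/2 = 1.350625
  f(c_5) = f(1.350625) = 0.035649
  f(a) × f(c) < 0, new interval: [1.311250, 1.350625]
Iteration 6:
  c_6 = (1.311250 + 1.350625)/2 = 1.330938
  f(c_6) = f(1.330938) = 0.013195
  f(a) × f(c) < 0, new interval: [1.311250, 1.330938]
Iteration 7:
  c_7 = (1.311250 + 1.330938)/2 = 1.321094
  f(c_7) = f(1.321094) = 0.002229
  f(a) × f(c) < 0, new interval: [1.311250, 1.321094]

After 7 iteration(s), the approximation is c_7 = 1.321094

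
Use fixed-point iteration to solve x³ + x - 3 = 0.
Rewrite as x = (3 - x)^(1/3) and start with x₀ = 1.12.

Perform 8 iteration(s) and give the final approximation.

Equation: x³ + x - 3 = 0
Fixed-point form: x = (3 - x)^(1/3)
x₀ = 1.12

x_1 = g(1.120000) = 1.234201
x_2 = g(1.234201) = 1.208687
x_3 = g(1.208687) = 1.214480
x_4 = g(1.214480) = 1.213170
x_5 = g(1.213170) = 1.213466
x_6 = g(1.213466) = 1.213399
x_7 = g(1.213399) = 1.213414
x_8 = g(1.213414) = 1.213411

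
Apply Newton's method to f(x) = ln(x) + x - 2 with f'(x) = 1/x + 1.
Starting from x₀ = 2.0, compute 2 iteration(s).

f(x) = ln(x) + x - 2
f'(x) = 1/x + 1
x₀ = 2.0

Newton-Raphson formula: x_{n+1} = x_n - f(x_n)/f'(x_n)

Iteration 1:
  f(2.000000) = 0.693147
  f'(2.000000) = 1.500000
  x_1 = 2.000000 - 0.693147/1.500000 = 1.537902
Iteration 2:
  f(1.537902) = -0.031679
  f'(1.537902) = 1.650237
  x_2 = 1.537902 - (-0.031679)/1.650237 = 1.557099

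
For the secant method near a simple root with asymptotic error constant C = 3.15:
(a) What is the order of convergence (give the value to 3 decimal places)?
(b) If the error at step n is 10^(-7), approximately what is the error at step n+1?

(a) Secant method has superlinear convergence with order φ = (1+√5)/2 ≈ 1.618.
    This means |e_{n+1}| ≈ C|e_n|^1.618.

(b) With |e_n| = 10^(-7) and C = 3.15:
    |e_{n+1}| ≈ 3.15 × (10^(-7))^1.618 = 3.15 × 10^(-11.33)

(a) ≈ 1.618 (golden ratio); (b) |e_{n+1}| ≈ 1.486e-11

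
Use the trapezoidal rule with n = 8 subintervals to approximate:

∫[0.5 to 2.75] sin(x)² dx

f(x) = sin(x)²
a = 0.5, b = 2.75, n = 8
h = (b - a)/n = 0.281250

Trapezoidal rule: (h/2)[f(x₀) + 2f(x₁) + 2f(x₂) + ... + f(xₙ)]

x_0 = 0.5000, f(x_0) = 0.229849, coefficient = 1
x_1 = 0.7812, f(x_1) = 0.495852, coefficient = 2
x_2 = 1.0625, f(x_2) = 0.763133, coefficient = 2
x_3 = 1.3438, f(x_3) = 0.949330, coefficient = 2
x_4 = 1.6250, f(x_4) = 0.997065, coefficient = 2
x_5 = 1.9062, f(x_5) = 0.891629, coefficient = 2
x_6 = 2.1875, f(x_6) = 0.665512, coefficient = 2
x_7 = 2.4688, f(x_7) = 0.388393, coefficient = 2
x_8 = 2.7500, f(x_8) = 0.145665, coefficient = 1

I ≈ (0.281250/2) × 10.677341 = 1.501501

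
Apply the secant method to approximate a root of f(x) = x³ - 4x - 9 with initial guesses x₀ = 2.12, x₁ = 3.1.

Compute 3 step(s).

f(x) = x³ - 4x - 9
x₀ = 2.12, x₁ = 3.1

Secant formula: x_{n+1} = x_n - f(x_n)(x_n - x_{n-1})/(f(x_n) - f(x_{n-1}))

Iteration 1:
  f(2.120000) = -7.951872
  f(3.100000) = 8.391000
  x_2 = 3.100000 - 8.391000×(3.100000 - 2.120000)/(8.391000 - (-7.951872))
       = 2.596834
Iteration 2:
  f(3.100000) = 8.391000
  f(2.596834) = -1.875467
  x_3 = 2.596834 - (-1.875467)×(2.596834 - 3.100000)/(-1.875467 - 8.391000)
       = 2.688752
Iteration 3:
  f(2.596834) = -1.875467
  f(2.688752) = -0.316984
  x_4 = 2.688752 - (-0.316984)×(2.688752 - 2.596834)/(-0.316984 - (-1.875467))
       = 2.707447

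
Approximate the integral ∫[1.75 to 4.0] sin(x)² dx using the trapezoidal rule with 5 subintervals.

f(x) = sin(x)²
a = 1.75, b = 4.0, n = 5
h = (b - a)/n = 0.450000

Trapezoidal rule: (h/2)[f(x₀) + 2f(x₁) + 2f(x₂) + ... + f(xₙ)]

x_0 = 1.7500, f(x_0) = 0.968228, coefficient = 1
x_1 = 2.2000, f(x_1) = 0.653666, coefficient = 2
x_2 = 2.6500, f(x_2) = 0.222813, coefficient = 2
x_3 = 3.1000, f(x_3) = 0.001729, coefficient = 2
x_4 = 3.5500, f(x_4) = 0.157727, coefficient = 2
x_5 = 4.0000, f(x_5) = 0.572750, coefficient = 1

I ≈ (0.450000/2) × 3.612848 = 0.812891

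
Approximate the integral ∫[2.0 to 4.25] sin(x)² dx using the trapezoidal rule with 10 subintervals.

f(x) = sin(x)²
a = 2.0, b = 4.25, n = 10
h = (b - a)/n = 0.225000

Trapezoidal rule: (h/2)[f(x₀) + 2f(x₁) + 2f(x₂) + ... + f(xₙ)]

x_0 = 2.0000, f(x_0) = 0.826822, coefficient = 1
x_1 = 2.2250, f(x_1) = 0.629694, coefficient = 2
x_2 = 2.4500, f(x_2) = 0.406744, coefficient = 2
x_3 = 2.6750, f(x_3) = 0.202361, coefficient = 2
x_4 = 2.9000, f(x_4) = 0.057240, coefficient = 2
x_5 = 3.1250, f(x_5) = 0.000275, coefficient = 2
x_6 = 3.3500, f(x_6) = 0.042808, coefficient = 2
x_7 = 3.5750, f(x_7) = 0.176371, coefficient = 2
x_8 = 3.8000, f(x_8) = 0.374370, coefficient = 2
x_9 = 4.0250, f(x_9) = 0.597383, coefficient = 2
x_10 = 4.2500, f(x_10) = 0.801006, coefficient = 1

I ≈ (0.225000/2) × 6.602322 = 0.742761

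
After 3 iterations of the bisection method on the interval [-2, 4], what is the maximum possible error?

Bisection error bound: |error| ≤ (b-a)/2^n
|error| ≤ (4 - (-2))/2^3 = 6/2^3
|error| ≤ 0.7500000000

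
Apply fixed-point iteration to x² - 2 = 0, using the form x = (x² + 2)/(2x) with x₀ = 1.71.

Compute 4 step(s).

Equation: x² - 2 = 0
Fixed-point form: x = (x² + 2)/(2x)
x₀ = 1.71

x_1 = g(1.710000) = 1.439795
x_2 = g(1.439795) = 1.414441
x_3 = g(1.414441) = 1.414214
x_4 = g(1.414214) = 1.414214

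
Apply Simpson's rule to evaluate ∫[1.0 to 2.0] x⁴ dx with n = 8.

f(x) = x⁴
a = 1.0, b = 2.0, n = 8
h = (b - a)/n = 0.125000

Simpson's rule: (h/3)[f(x₀) + 4f(x₁) + 2f(x₂) + ... + f(xₙ)]

x_0 = 1.0000, f(x_0) = 1.000000, coefficient = 1
x_1 = 1.1250, f(x_1) = 1.601807, coefficient = 4
x_2 = 1.2500, f(x_2) = 2.441406, coefficient = 2
x_3 = 1.3750, f(x_3) = 3.574463, coefficient = 4
x_4 = 1.5000, f(x_4) = 5.062500, coefficient = 2
x_5 = 1.6250, f(x_5) = 6.972900, coefficient = 4
x_6 = 1.7500, f(x_6) = 9.378906, coefficient = 2
x_7 = 1.8750, f(x_7) = 12.359619, coefficient = 4
x_8 = 2.0000, f(x_8) = 16.000000, coefficient = 1

I ≈ (0.125000/3) × 148.800781 = 6.200033
Exact value: 6.200000
Error: 0.000033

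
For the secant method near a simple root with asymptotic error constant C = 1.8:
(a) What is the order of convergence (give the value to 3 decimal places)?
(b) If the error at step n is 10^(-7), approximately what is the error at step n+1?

(a) Secant method has superlinear convergence with order φ = (1+√5)/2 ≈ 1.618.
    This means |e_{n+1}| ≈ C|e_n|^1.618.

(b) With |e_n| = 10^(-7) and C = 1.8:
    |e_{n+1}| ≈ 1.8 × (10^(-7))^1.618 = 1.8 × 10^(-11.33)

(a) ≈ 1.618 (golden ratio); (b) |e_{n+1}| ≈ 8.492e-12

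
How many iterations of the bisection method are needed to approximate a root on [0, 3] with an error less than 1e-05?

We need (b-a)/2^n ≤ 1e-05
(3 - 0)/2^n ≤ 1e-05
3/2^n ≤ 1e-05
2^n ≥ 300000
n ≥ log₂(300000) = 18.19
n ≥ 19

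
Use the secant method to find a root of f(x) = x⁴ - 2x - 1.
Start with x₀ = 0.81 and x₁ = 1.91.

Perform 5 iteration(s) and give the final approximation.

f(x) = x⁴ - 2x - 1
x₀ = 0.81, x₁ = 1.91

Secant formula: x_{n+1} = x_n - f(x_n)(x_n - x_{n-1})/(f(x_n) - f(x_{n-1}))

Iteration 1:
  f(0.810000) = -2.189533
  f(1.910000) = 8.488634
  x_2 = 1.910000 - 8.488634×(1.910000 - 0.810000)/(8.488634 - (-2.189533))
       = 1.035552
Iteration 2:
  f(1.910000) = 8.488634
  f(1.035552) = -1.921130
  x_3 = 1.035552 - (-1.921130)×(1.035552 - 1.910000)/(-1.921130 - 8.488634)
       = 1.196932
Iteration 3:
  f(1.035552) = -1.921130
  f(1.196932) = -1.341387
  x_4 = 1.196932 - (-1.341387)×(1.196932 - 1.035552)/(-1.341387 - (-1.921130))
       = 1.570327
Iteration 4:
  f(1.196932) = -1.341387
  f(1.570327) = 1.940143
  x_5 = 1.570327 - 1.940143×(1.570327 - 1.196932)/(1.940143 - (-1.341387))
       = 1.349564
Iteration 5:
  f(1.570327) = 1.940143
  f(1.349564) = -0.381907
  x_6 = 1.349564 - (-0.381907)×(1.349564 - 1.570327)/(-0.381907 - 1.940143)
       = 1.385873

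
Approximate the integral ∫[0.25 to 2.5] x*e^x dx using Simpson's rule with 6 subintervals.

f(x) = x*e^x
a = 0.25, b = 2.5, n = 6
h = (b - a)/n = 0.375000

Simpson's rule: (h/3)[f(x₀) + 4f(x₁) + 2f(x₂) + ... + f(xₙ)]

x_0 = 0.2500, f(x_0) = 0.321006, coefficient = 1
x_1 = 0.6250, f(x_1) = 1.167654, coefficient = 4
x_2 = 1.0000, f(x_2) = 2.718282, coefficient = 2
x_3 = 1.3750, f(x_3) = 5.438230, coefficient = 4
x_4 = 1.7500, f(x_4) = 10.070555, coefficient = 2
x_5 = 2.1250, f(x_5) = 17.792407, coefficient = 4
x_6 = 2.5000, f(x_6) = 30.456235, coefficient = 1

I ≈ (0.375000/3) × 153.948080 = 19.243510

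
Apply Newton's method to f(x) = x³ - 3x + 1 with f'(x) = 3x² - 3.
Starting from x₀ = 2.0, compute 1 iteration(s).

f(x) = x³ - 3x + 1
f'(x) = 3x² - 3
x₀ = 2.0

Newton-Raphson formula: x_{n+1} = x_n - f(x_n)/f'(x_n)

Iteration 1:
  f(2.000000) = 3.000000
  f'(2.000000) = 9.000000
  x_1 = 2.000000 - 3.000000/9.000000 = 1.666667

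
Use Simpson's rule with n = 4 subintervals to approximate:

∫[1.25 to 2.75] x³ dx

f(x) = x³
a = 1.25, b = 2.75, n = 4
h = (b - a)/n = 0.375000

Simpson's rule: (h/3)[f(x₀) + 4f(x₁) + 2f(x₂) + ... + f(xₙ)]

x_0 = 1.2500, f(x_0) = 1.953125, coefficient = 1
x_1 = 1.6250, f(x_1) = 4.291016, coefficient = 4
x_2 = 2.0000, f(x_2) = 8.000000, coefficient = 2
x_3 = 2.3750, f(x_3) = 13.396484, coefficient = 4
x_4 = 2.7500, f(x_4) = 20.796875, coefficient = 1

I ≈ (0.375000/3) × 109.500000 = 13.687500
Exact value: 13.687500
Error: 0.000000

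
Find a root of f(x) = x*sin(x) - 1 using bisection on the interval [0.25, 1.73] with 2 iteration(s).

f(x) = x*sin(x) - 1
Initial interval: [0.25, 1.73]

Iteration 1:
  c_1 = (0.250000 + 1.730000)/2 = 0.990000
  f(c_1) = f(0.990000) = -0.172334
  f(a) × f(c) ≥ 0, new interval: [0.990000, 1.730000]
Iteration 2:
  c_2 = (0.990000 + 1.730000)/2 = 1.360000
  f(c_2) = f(1.360000) = 0.329896
  f(a) × f(c) < 0, new interval: [0.990000, 1.360000]

After 2 iteration(s), the approximation is c_2 = 1.360000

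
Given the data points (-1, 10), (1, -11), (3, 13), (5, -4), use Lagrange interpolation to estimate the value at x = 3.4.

Lagrange interpolation formula:
P(x) = Σ yᵢ × Lᵢ(x)
where Lᵢ(x) = Π_{j≠i} (x - xⱼ)/(xᵢ - xⱼ)

L_0(3.4) = (3.4 - 1)/(-1 - 1) × (3.4 - 3)/(-1 - 3) × (3.4 - 5)/(-1 - 5) = 0.032000
L_1(3.4) = (3.4 - (-1))/(1 - (-1)) × (3.4 - 3)/(1 - 3) × (3.4 - 5)/(1 - 5) = -0.176000
L_2(3.4) = (3.4 - (-1))/(3 - (-1)) × (3.4 - 1)/(3 - 1) × (3.4 - 5)/(3 - 5) = 1.056000
L_3(3.4) = (3.4 - (-1))/(5 - (-1)) × (3.4 - 1)/(5 - 1) × (3.4 - 3)/(5 - 3) = 0.088000

P(3.4) = 10×L_0(3.4) + (-11)×L_1(3.4) + 13×L_2(3.4) + (-4)×L_3(3.4)
P(3.4) = 15.632000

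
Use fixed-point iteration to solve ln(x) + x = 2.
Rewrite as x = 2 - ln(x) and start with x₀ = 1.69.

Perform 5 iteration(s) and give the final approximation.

Equation: ln(x) + x = 2
Fixed-point form: x = 2 - ln(x)
x₀ = 1.69

x_1 = g(1.690000) = 1.475271
x_2 = g(1.475271) = 1.611158
x_3 = g(1.611158) = 1.523047
x_4 = g(1.523047) = 1.579287
x_5 = g(1.579287) = 1.543026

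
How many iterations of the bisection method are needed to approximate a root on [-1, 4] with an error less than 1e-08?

We need (b-a)/2^n ≤ 1e-08
(4 - (-1))/2^n ≤ 1e-08
5/2^n ≤ 1e-08
2^n ≥ 500000000
n ≥ log₂(500000000) = 28.90
n ≥ 29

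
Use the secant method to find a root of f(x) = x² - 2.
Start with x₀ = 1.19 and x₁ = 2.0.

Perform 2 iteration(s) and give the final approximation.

f(x) = x² - 2
x₀ = 1.19, x₁ = 2.0

Secant formula: x_{n+1} = x_n - f(x_n)(x_n - x_{n-1})/(f(x_n) - f(x_{n-1}))

Iteration 1:
  f(1.190000) = -0.583900
  f(2.000000) = 2.000000
  x_2 = 2.000000 - 2.000000×(2.000000 - 1.190000)/(2.000000 - (-0.583900))
       = 1.373041
Iteration 2:
  f(2.000000) = 2.000000
  f(1.373041) = -0.114759
  x_3 = 1.373041 - (-0.114759)×(1.373041 - 2.000000)/(-0.114759 - 2.000000)
       = 1.407063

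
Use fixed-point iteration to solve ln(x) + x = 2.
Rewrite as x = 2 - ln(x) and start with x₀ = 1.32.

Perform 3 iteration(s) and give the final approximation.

Equation: ln(x) + x = 2
Fixed-point form: x = 2 - ln(x)
x₀ = 1.32

x_1 = g(1.320000) = 1.722368
x_2 = g(1.722368) = 1.456300
x_3 = g(1.456300) = 1.624101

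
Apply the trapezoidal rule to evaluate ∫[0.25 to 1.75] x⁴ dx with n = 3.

f(x) = x⁴
a = 0.25, b = 1.75, n = 3
h = (b - a)/n = 0.500000

Trapezoidal rule: (h/2)[f(x₀) + 2f(x₁) + 2f(x₂) + ... + f(xₙ)]

x_0 = 0.2500, f(x_0) = 0.003906, coefficient = 1
x_1 = 0.7500, f(x_1) = 0.316406, coefficient = 2
x_2 = 1.2500, f(x_2) = 2.441406, coefficient = 2
x_3 = 1.7500, f(x_3) = 9.378906, coefficient = 1

I ≈ (0.500000/2) × 14.898438 = 3.724609
Exact value: 3.282422
Error: 0.442187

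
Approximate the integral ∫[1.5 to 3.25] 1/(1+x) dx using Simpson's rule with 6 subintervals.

f(x) = 1/(1+x)
a = 1.5, b = 3.25, n = 6
h = (b - a)/n = 0.291667

Simpson's rule: (h/3)[f(x₀) + 4f(x₁) + 2f(x₂) + ... + f(xₙ)]

x_0 = 1.5000, f(x_0) = 0.400000, coefficient = 1
x_1 = 1.7917, f(x_1) = 0.358209, coefficient = 4
x_2 = 2.0833, f(x_2) = 0.324324, coefficient = 2
x_3 = 2.3750, f(x_3) = 0.296296, coefficient = 4
x_4 = 2.6667, f(x_4) = 0.272727, coefficient = 2
x_5 = 2.9583, f(x_5) = 0.252632, coefficient = 4
x_6 = 3.2500, f(x_6) = 0.235294, coefficient = 1

I ≈ (0.291667/3) × 5.457945 = 0.530634
Exact value: 0.530628
Error: 0.000005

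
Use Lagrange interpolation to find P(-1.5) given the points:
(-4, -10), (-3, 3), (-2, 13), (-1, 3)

Lagrange interpolation formula:
P(x) = Σ yᵢ × Lᵢ(x)
where Lᵢ(x) = Π_{j≠i} (x - xⱼ)/(xᵢ - xⱼ)

L_0(-1.5) = (-1.5 - (-3))/(-4 - (-3)) × (-1.5 - (-2))/(-4 - (-2)) × (-1.5 - (-1))/(-4 - (-1)) = 0.062500
L_1(-1.5) = (-1.5 - (-4))/(-3 - (-4)) × (-1.5 - (-2))/(-3 - (-2)) × (-1.5 - (-1))/(-3 - (-1)) = -0.312500
L_2(-1.5) = (-1.5 - (-4))/(-2 - (-4)) × (-1.5 - (-3))/(-2 - (-3)) × (-1.5 - (-1))/(-2 - (-1)) = 0.937500
L_3(-1.5) = (-1.5 - (-4))/(-1 - (-4)) × (-1.5 - (-3))/(-1 - (-3)) × (-1.5 - (-2))/(-1 - (-2)) = 0.312500

P(-1.5) = (-10)×L_0(-1.5) + 3×L_1(-1.5) + 13×L_2(-1.5) + 3×L_3(-1.5)
P(-1.5) = 11.562500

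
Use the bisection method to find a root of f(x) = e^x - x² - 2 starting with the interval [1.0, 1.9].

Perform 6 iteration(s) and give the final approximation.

f(x) = e^x - x² - 2
Initial interval: [1.0, 1.9]

Iteration 1:
  c_1 = (1.000000 + 1.900000)/2 = 1.450000
  f(c_1) = f(1.450000) = 0.160615
  f(a) × f(c) < 0, new interval: [1.000000, 1.450000]
Iteration 2:
  c_2 = (1.000000 + 1.450000)/2 = 1.225000
  f(c_2) = f(1.225000) = -0.096459
  f(a) × f(c) ≥ 0, new interval: [1.225000, 1.450000]
Iteration 3:
  c_3 = (1.225000 + 1.450000)/2 = 1.337500
  f(c_3) = f(1.337500) = 0.020602
  f(a) × f(c) < 0, new interval: [1.225000, 1.337500]
Iteration 4:
  c_4 = (1.225000 + 1.337500)/2 = 1.281250
  f(c_4) = f(1.281250) = -0.040463
  f(a) × f(c) ≥ 0, new interval: [1.281250, 1.337500]
Iteration 5:
  c_5 = (1.281250 + 1.337500)/2 = 1.309375
  f(c_5) = f(1.309375) = -0.010605
  f(a) × f(c) ≥ 0, new interval: [1.309375, 1.337500]
Iteration 6:
  c_6 = (1.309375 + 1.337500)/2 = 1.323437
  f(c_6) = f(1.323437) = 0.004825
  f(a) × f(c) < 0, new interval: [1.309375, 1.323437]

After 6 iteration(s), the approximation is c_6 = 1.323437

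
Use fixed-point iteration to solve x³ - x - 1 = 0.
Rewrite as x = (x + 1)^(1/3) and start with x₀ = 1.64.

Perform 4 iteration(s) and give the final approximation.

Equation: x³ - x - 1 = 0
Fixed-point form: x = (x + 1)^(1/3)
x₀ = 1.64

x_1 = g(1.640000) = 1.382085
x_2 = g(1.382085) = 1.335526
x_3 = g(1.335526) = 1.326768
x_4 = g(1.326768) = 1.325107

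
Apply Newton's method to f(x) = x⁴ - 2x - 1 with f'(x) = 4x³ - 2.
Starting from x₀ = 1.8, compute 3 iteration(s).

f(x) = x⁴ - 2x - 1
f'(x) = 4x³ - 2
x₀ = 1.8

Newton-Raphson formula: x_{n+1} = x_n - f(x_n)/f'(x_n)

Iteration 1:
  f(1.800000) = 5.897600
  f'(1.800000) = 21.328000
  x_1 = 1.800000 - 5.897600/21.328000 = 1.523481
Iteration 2:
  f(1.523481) = 1.340051
  f'(1.523481) = 12.143960
  x_2 = 1.523481 - 1.340051/12.143960 = 1.413134
Iteration 3:
  f(1.413134) = 0.161530
  f'(1.413134) = 9.287812
  x_3 = 1.413134 - 0.161530/9.287812 = 1.395742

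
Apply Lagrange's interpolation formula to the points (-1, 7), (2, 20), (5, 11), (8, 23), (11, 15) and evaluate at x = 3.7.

Lagrange interpolation formula:
P(x) = Σ yᵢ × Lᵢ(x)
where Lᵢ(x) = Π_{j≠i} (x - xⱼ)/(xᵢ - xⱼ)

L_0(3.7) = (3.7 - 2)/(-1 - 2) × (3.7 - 5)/(-1 - 5) × (3.7 - 8)/(-1 - 8) × (3.7 - 11)/(-1 - 11) = -0.035685
L_1(3.7) = (3.7 - (-1))/(2 - (-1)) × (3.7 - 5)/(2 - 5) × (3.7 - 8)/(2 - 8) × (3.7 - 11)/(2 - 11) = 0.394636
L_2(3.7) = (3.7 - (-1))/(5 - (-1)) × (3.7 - 2)/(5 - 2) × (3.7 - 8)/(5 - 8) × (3.7 - 11)/(5 - 11) = 0.774093
L_3(3.7) = (3.7 - (-1))/(8 - (-1)) × (3.7 - 2)/(8 - 2) × (3.7 - 5)/(8 - 5) × (3.7 - 11)/(8 - 11) = -0.156019
L_4(3.7) = (3.7 - (-1))/(11 - (-1)) × (3.7 - 2)/(11 - 2) × (3.7 - 5)/(11 - 5) × (3.7 - 8)/(11 - 8) = 0.022975

P(3.7) = 7×L_0(3.7) + 20×L_1(3.7) + 11×L_2(3.7) + 23×L_3(3.7) + 15×L_4(3.7)
P(3.7) = 12.914138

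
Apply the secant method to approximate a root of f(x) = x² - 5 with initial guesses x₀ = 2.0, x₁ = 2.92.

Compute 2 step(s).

f(x) = x² - 5
x₀ = 2.0, x₁ = 2.92

Secant formula: x_{n+1} = x_n - f(x_n)(x_n - x_{n-1})/(f(x_n) - f(x_{n-1}))

Iteration 1:
  f(2.000000) = -1.000000
  f(2.920000) = 3.526400
  x_2 = 2.920000 - 3.526400×(2.920000 - 2.000000)/(3.526400 - (-1.000000))
       = 2.203252
Iteration 2:
  f(2.920000) = 3.526400
  f(2.203252) = -0.145680
  x_3 = 2.203252 - (-0.145680)×(2.203252 - 2.920000)/(-0.145680 - 3.526400)
       = 2.231687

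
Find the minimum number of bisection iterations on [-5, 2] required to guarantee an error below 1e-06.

We need (b-a)/2^n ≤ 1e-06
(2 - (-5))/2^n ≤ 1e-06
7/2^n ≤ 1e-06
2^n ≥ 7000000
n ≥ log₂(7000000) = 22.74
n ≥ 23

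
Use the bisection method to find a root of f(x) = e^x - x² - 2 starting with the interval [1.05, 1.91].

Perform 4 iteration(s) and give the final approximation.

f(x) = e^x - x² - 2
Initial interval: [1.05, 1.91]

Iteration 1:
  c_1 = (1.050000 + 1.910000)/2 = 1.480000
  f(c_1) = f(1.480000) = 0.202546
  f(a) × f(c) < 0, new interval: [1.050000, 1.480000]
Iteration 2:
  c_2 = (1.050000 + 1.480000)/2 = 1.265000
  f(c_2) = f(1.265000) = -0.057132
  f(a) × f(c) ≥ 0, new interval: [1.265000, 1.480000]
Iteration 3:
  c_3 = (1.265000 + 1.480000)/2 = 1.372500
  f(c_3) = f(1.372500) = 0.061445
  f(a) × f(c) < 0, new interval: [1.265000, 1.372500]
Iteration 4:
  c_4 = (1.265000 + 1.372500)/2 = 1.318750
  f(c_4) = f(1.318750) = -0.000357
  f(a) × f(c) ≥ 0, new interval: [1.318750, 1.372500]

After 4 iteration(s), the approximation is c_4 = 1.318750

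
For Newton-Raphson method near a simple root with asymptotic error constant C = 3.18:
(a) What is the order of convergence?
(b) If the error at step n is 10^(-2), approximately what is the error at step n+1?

(a) Newton-Raphson has quadratic (order 2) convergence near simple roots.
    This means |e_{n+1}| ≈ C|e_n|².

(b) With |e_n| = 10^(-2) and C = 3.18:
    |e_{n+1}| ≈ 3.18 × (10^(-2))² = 3.18 × 10^(-4)

(a) 2 (quadratic); (b) |e_{n+1}| ≈ 3.180e-04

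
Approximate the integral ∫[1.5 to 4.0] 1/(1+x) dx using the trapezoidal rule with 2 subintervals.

f(x) = 1/(1+x)
a = 1.5, b = 4.0, n = 2
h = (b - a)/n = 1.250000

Trapezoidal rule: (h/2)[f(x₀) + 2f(x₁) + 2f(x₂) + ... + f(xₙ)]

x_0 = 1.5000, f(x_0) = 0.400000, coefficient = 1
x_1 = 2.7500, f(x_1) = 0.266667, coefficient = 2
x_2 = 4.0000, f(x_2) = 0.200000, coefficient = 1

I ≈ (1.250000/2) × 1.133333 = 0.708333
Exact value: 0.693147
Error: 0.015186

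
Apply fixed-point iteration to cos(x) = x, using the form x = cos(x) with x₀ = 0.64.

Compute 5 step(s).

Equation: cos(x) = x
Fixed-point form: x = cos(x)
x₀ = 0.64

x_1 = g(0.640000) = 0.802096
x_2 = g(0.802096) = 0.695202
x_3 = g(0.695202) = 0.767924
x_4 = g(0.767924) = 0.719354
x_5 = g(0.719354) = 0.752232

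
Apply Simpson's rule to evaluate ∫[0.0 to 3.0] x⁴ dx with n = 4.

f(x) = x⁴
a = 0.0, b = 3.0, n = 4
h = (b - a)/n = 0.750000

Simpson's rule: (h/3)[f(x₀) + 4f(x₁) + 2f(x₂) + ... + f(xₙ)]

x_0 = 0.0000, f(x_0) = 0.000000, coefficient = 1
x_1 = 0.7500, f(x_1) = 0.316406, coefficient = 4
x_2 = 1.5000, f(x_2) = 5.062500, coefficient = 2
x_3 = 2.2500, f(x_3) = 25.628906, coefficient = 4
x_4 = 3.0000, f(x_4) = 81.000000, coefficient = 1

I ≈ (0.750000/3) × 194.906250 = 48.726562
Exact value: 48.600000
Error: 0.126562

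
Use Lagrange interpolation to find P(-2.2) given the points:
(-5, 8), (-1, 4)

Lagrange interpolation formula:
P(x) = Σ yᵢ × Lᵢ(x)
where Lᵢ(x) = Π_{j≠i} (x - xⱼ)/(xᵢ - xⱼ)

L_0(-2.2) = (-2.2 - (-1))/(-5 - (-1)) = 0.300000
L_1(-2.2) = (-2.2 - (-5))/(-1 - (-5)) = 0.700000

P(-2.2) = 8×L_0(-2.2) + 4×L_1(-2.2)
P(-2.2) = 5.200000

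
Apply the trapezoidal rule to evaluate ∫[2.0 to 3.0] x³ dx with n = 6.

f(x) = x³
a = 2.0, b = 3.0, n = 6
h = (b - a)/n = 0.166667

Trapezoidal rule: (h/2)[f(x₀) + 2f(x₁) + 2f(x₂) + ... + f(xₙ)]

x_0 = 2.0000, f(x_0) = 8.000000, coefficient = 1
x_1 = 2.1667, f(x_1) = 10.171296, coefficient = 2
x_2 = 2.3333, f(x_2) = 12.703704, coefficient = 2
x_3 = 2.5000, f(x_3) = 15.625000, coefficient = 2
x_4 = 2.6667, f(x_4) = 18.962963, coefficient = 2
x_5 = 2.8333, f(x_5) = 22.745370, coefficient = 2
x_6 = 3.0000, f(x_6) = 27.000000, coefficient = 1

I ≈ (0.166667/2) × 195.416667 = 16.284722
Exact value: 16.250000
Error: 0.034722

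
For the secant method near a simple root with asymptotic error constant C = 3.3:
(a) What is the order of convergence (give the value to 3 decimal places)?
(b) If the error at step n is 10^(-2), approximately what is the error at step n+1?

(a) Secant method has superlinear convergence with order φ = (1+√5)/2 ≈ 1.618.
    This means |e_{n+1}| ≈ C|e_n|^1.618.

(b) With |e_n| = 10^(-2) and C = 3.3:
    |e_{n+1}| ≈ 3.3 × (10^(-2))^1.618 = 3.3 × 10^(-3.24)

(a) ≈ 1.618 (golden ratio); (b) |e_{n+1}| ≈ 1.916e-03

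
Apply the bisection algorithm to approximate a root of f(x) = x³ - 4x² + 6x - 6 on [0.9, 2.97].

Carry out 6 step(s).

f(x) = x³ - 4x² + 6x - 6
Initial interval: [0.9, 2.97]

Iteration 1:
  c_1 = (0.900000 + 2.970000)/2 = 1.935000
  f(c_1) = f(1.935000) = -2.121825
  f(a) × f(c) ≥ 0, new interval: [1.935000, 2.970000]
Iteration 2:
  c_2 = (1.935000 + 2.970000)/2 = 2.452500
  f(c_2) = f(2.452500) = -0.592835
  f(a) × f(c) ≥ 0, new interval: [2.452500, 2.970000]
Iteration 3:
  c_3 = (2.452500 + 2.970000)/2 = 2.711250
  f(c_3) = f(2.711250) = 0.794058
  f(a) × f(c) < 0, new interval: [2.452500, 2.711250]
Iteration 4:
  c_4 = (2.452500 + 2.711250)/2 = 2.581875
  f(c_4) = f(2.581875) = 0.037917
  f(a) × f(c) < 0, new interval: [2.452500, 2.581875]
Iteration 5:
  c_5 = (2.452500 + 2.581875)/2 = 2.517188
  f(c_5) = f(2.517188) = -0.292320
  f(a) × f(c) ≥ 0, new interval: [2.517188, 2.581875]
Iteration 6:
  c_6 = (2.517188 + 2.581875)/2 = 2.549531
  f(c_6) = f(2.549531) = -0.131018
  f(a) × f(c) ≥ 0, new interval: [2.549531, 2.581875]

After 6 iteration(s), the approximation is c_6 = 2.549531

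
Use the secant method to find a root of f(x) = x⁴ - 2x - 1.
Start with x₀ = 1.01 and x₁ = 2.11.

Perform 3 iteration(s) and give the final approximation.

f(x) = x⁴ - 2x - 1
x₀ = 1.01, x₁ = 2.11

Secant formula: x_{n+1} = x_n - f(x_n)(x_n - x_{n-1})/(f(x_n) - f(x_{n-1}))

Iteration 1:
  f(1.010000) = -1.979396
  f(2.110000) = 14.601194
  x_2 = 2.110000 - 14.601194×(2.110000 - 1.010000)/(14.601194 - (-1.979396))
       = 1.141318
Iteration 2:
  f(2.110000) = 14.601194
  f(1.141318) = -1.585850
  x_3 = 1.141318 - (-1.585850)×(1.141318 - 2.110000)/(-1.585850 - 14.601194)
       = 1.236220
Iteration 3:
  f(1.141318) = -1.585850
  f(1.236220) = -1.136921
  x_4 = 1.236220 - (-1.136921)×(1.236220 - 1.141318)/(-1.136921 - (-1.585850))
       = 1.476561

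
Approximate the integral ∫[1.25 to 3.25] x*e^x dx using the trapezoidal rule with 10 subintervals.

f(x) = x*e^x
a = 1.25, b = 3.25, n = 10
h = (b - a)/n = 0.200000

Trapezoidal rule: (h/2)[f(x₀) + 2f(x₁) + 2f(x₂) + ... + f(xₙ)]

x_0 = 1.2500, f(x_0) = 4.362929, coefficient = 1
x_1 = 1.4500, f(x_1) = 6.181516, coefficient = 2
x_2 = 1.6500, f(x_2) = 8.591517, coefficient = 2
x_3 = 1.8500, f(x_3) = 11.765666, coefficient = 2
x_4 = 2.0500, f(x_4) = 15.924197, coefficient = 2
x_5 = 2.2500, f(x_5) = 21.347406, coefficient = 2
x_6 = 2.4500, f(x_6) = 28.391449, coefficient = 2
x_7 = 2.6500, f(x_7) = 37.508202, coefficient = 2
x_8 = 2.8500, f(x_8) = 49.270178, coefficient = 2
x_9 = 3.0500, f(x_9) = 64.401800, coefficient = 2
x_10 = 3.2500, f(x_10) = 83.818605, coefficient = 1

I ≈ (0.200000/2) × 574.945398 = 57.494540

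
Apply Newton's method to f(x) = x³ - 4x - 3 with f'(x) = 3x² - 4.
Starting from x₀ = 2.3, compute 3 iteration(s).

f(x) = x³ - 4x - 3
f'(x) = 3x² - 4
x₀ = 2.3

Newton-Raphson formula: x_{n+1} = x_n - f(x_n)/f'(x_n)

Iteration 1:
  f(2.300000) = -0.033000
  f'(2.300000) = 11.870000
  x_1 = 2.300000 - (-0.033000)/11.870000 = 2.302780
Iteration 2:
  f(2.302780) = 0.000053
  f'(2.302780) = 11.908389
  x_2 = 2.302780 - 0.000053/11.908389 = 2.302776
Iteration 3:
  f(2.302776) = 0.000000
  f'(2.302776) = 11.908327
  x_3 = 2.302776 - 0.000000/11.908327 = 2.302776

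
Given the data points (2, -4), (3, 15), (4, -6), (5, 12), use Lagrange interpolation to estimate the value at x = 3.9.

Lagrange interpolation formula:
P(x) = Σ yᵢ × Lᵢ(x)
where Lᵢ(x) = Π_{j≠i} (x - xⱼ)/(xᵢ - xⱼ)

L_0(3.9) = (3.9 - 3)/(2 - 3) × (3.9 - 4)/(2 - 4) × (3.9 - 5)/(2 - 5) = -0.016500
L_1(3.9) = (3.9 - 2)/(3 - 2) × (3.9 - 4)/(3 - 4) × (3.9 - 5)/(3 - 5) = 0.104500
L_2(3.9) = (3.9 - 2)/(4 - 2) × (3.9 - 3)/(4 - 3) × (3.9 - 5)/(4 - 5) = 0.940500
L_3(3.9) = (3.9 - 2)/(5 - 2) × (3.9 - 3)/(5 - 3) × (3.9 - 4)/(5 - 4) = -0.028500

P(3.9) = (-4)×L_0(3.9) + 15×L_1(3.9) + (-6)×L_2(3.9) + 12×L_3(3.9)
P(3.9) = -4.351500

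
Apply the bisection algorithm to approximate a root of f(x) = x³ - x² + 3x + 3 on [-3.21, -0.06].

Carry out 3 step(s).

f(x) = x³ - x² + 3x + 3
Initial interval: [-3.21, -0.06]

Iteration 1:
  c_1 = (-3.210000 + (-0.060000))/2 = -1.635000
  f(c_1) = f(-1.635000) = -8.948948
  f(a) × f(c) ≥ 0, new interval: [-1.635000, -0.060000]
Iteration 2:
  c_2 = (-1.635000 + (-0.060000))/2 = -0.847500
  f(c_2) = f(-0.847500) = -0.869478
  f(a) × f(c) ≥ 0, new interval: [-0.847500, -0.060000]
Iteration 3:
  c_3 = (-0.847500 + (-0.060000))/2 = -0.453750
  f(c_3) = f(-0.453750) = 1.339439
  f(a) × f(c) < 0, new interval: [-0.847500, -0.453750]

After 3 iteration(s), the approximation is c_3 = -0.453750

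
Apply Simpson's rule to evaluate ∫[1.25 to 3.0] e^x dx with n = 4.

f(x) = e^x
a = 1.25, b = 3.0, n = 4
h = (b - a)/n = 0.437500

Simpson's rule: (h/3)[f(x₀) + 4f(x₁) + 2f(x₂) + ... + f(xₙ)]

x_0 = 1.2500, f(x_0) = 3.490343, coefficient = 1
x_1 = 1.6875, f(x_1) = 5.405949, coefficient = 4
x_2 = 2.1250, f(x_2) = 8.372897, coefficient = 2
x_3 = 2.5625, f(x_3) = 12.968197, coefficient = 4
x_4 = 3.0000, f(x_4) = 20.085537, coefficient = 1

I ≈ (0.437500/3) × 113.818260 = 16.598496
Exact value: 16.595194
Error: 0.003302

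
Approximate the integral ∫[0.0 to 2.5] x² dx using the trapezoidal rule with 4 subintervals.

f(x) = x²
a = 0.0, b = 2.5, n = 4
h = (b - a)/n = 0.625000

Trapezoidal rule: (h/2)[f(x₀) + 2f(x₁) + 2f(x₂) + ... + f(xₙ)]

x_0 = 0.0000, f(x_0) = 0.000000, coefficient = 1
x_1 = 0.6250, f(x_1) = 0.390625, coefficient = 2
x_2 = 1.2500, f(x_2) = 1.562500, coefficient = 2
x_3 = 1.8750, f(x_3) = 3.515625, coefficient = 2
x_4 = 2.5000, f(x_4) = 6.250000, coefficient = 1

I ≈ (0.625000/2) × 17.187500 = 5.371094
Exact value: 5.208333
Error: 0.162760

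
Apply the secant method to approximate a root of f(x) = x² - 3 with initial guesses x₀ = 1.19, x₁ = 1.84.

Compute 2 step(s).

f(x) = x² - 3
x₀ = 1.19, x₁ = 1.84

Secant formula: x_{n+1} = x_n - f(x_n)(x_n - x_{n-1})/(f(x_n) - f(x_{n-1}))

Iteration 1:
  f(1.190000) = -1.583900
  f(1.840000) = 0.385600
  x_2 = 1.840000 - 0.385600×(1.840000 - 1.190000)/(0.385600 - (-1.583900))
       = 1.712739
Iteration 2:
  f(1.840000) = 0.385600
  f(1.712739) = -0.066524
  x_3 = 1.712739 - (-0.066524)×(1.712739 - 1.840000)/(-0.066524 - 0.385600)
       = 1.731464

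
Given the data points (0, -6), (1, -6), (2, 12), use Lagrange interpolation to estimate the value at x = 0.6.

Lagrange interpolation formula:
P(x) = Σ yᵢ × Lᵢ(x)
where Lᵢ(x) = Π_{j≠i} (x - xⱼ)/(xᵢ - xⱼ)

L_0(0.6) = (0.6 - 1)/(0 - 1) × (0.6 - 2)/(0 - 2) = 0.280000
L_1(0.6) = (0.6 - 0)/(1 - 0) × (0.6 - 2)/(1 - 2) = 0.840000
L_2(0.6) = (0.6 - 0)/(2 - 0) × (0.6 - 1)/(2 - 1) = -0.120000

P(0.6) = (-6)×L_0(0.6) + (-6)×L_1(0.6) + 12×L_2(0.6)
P(0.6) = -8.160000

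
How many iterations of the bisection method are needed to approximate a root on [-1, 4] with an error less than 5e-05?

We need (b-a)/2^n ≤ 5e-05
(4 - (-1))/2^n ≤ 5e-05
5/2^n ≤ 5e-05
2^n ≥ 100000
n ≥ log₂(100000) = 16.61
n ≥ 17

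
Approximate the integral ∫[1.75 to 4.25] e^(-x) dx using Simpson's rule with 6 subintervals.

f(x) = e^(-x)
a = 1.75, b = 4.25, n = 6
h = (b - a)/n = 0.416667

Simpson's rule: (h/3)[f(x₀) + 4f(x₁) + 2f(x₂) + ... + f(xₙ)]

x_0 = 1.7500, f(x_0) = 0.173774, coefficient = 1
x_1 = 2.1667, f(x_1) = 0.114559, coefficient = 4
x_2 = 2.5833, f(x_2) = 0.075522, coefficient = 2
x_3 = 3.0000, f(x_3) = 0.049787, coefficient = 4
x_4 = 3.4167, f(x_4) = 0.032822, coefficient = 2
x_5 = 3.8333, f(x_5) = 0.021637, coefficient = 4
x_6 = 4.2500, f(x_6) = 0.014264, coefficient = 1

I ≈ (0.416667/3) × 1.148658 = 0.159536
Exact value: 0.159510
Error: 0.000026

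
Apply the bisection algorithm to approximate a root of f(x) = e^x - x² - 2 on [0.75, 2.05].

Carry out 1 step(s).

f(x) = e^x - x² - 2
Initial interval: [0.75, 2.05]

Iteration 1:
  c_1 = (0.750000 + 2.050000)/2 = 1.400000
  f(c_1) = f(1.400000) = 0.095200
  f(a) × f(c) < 0, new interval: [0.750000, 1.400000]

After 1 iteration(s), the approximation is c_1 = 1.400000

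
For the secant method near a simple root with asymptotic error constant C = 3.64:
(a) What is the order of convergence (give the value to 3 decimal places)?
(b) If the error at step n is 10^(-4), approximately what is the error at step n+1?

(a) Secant method has superlinear convergence with order φ = (1+√5)/2 ≈ 1.618.
    This means |e_{n+1}| ≈ C|e_n|^1.618.

(b) With |e_n| = 10^(-4) and C = 3.64:
    |e_{n+1}| ≈ 3.64 × (10^(-4))^1.618 = 3.64 × 10^(-6.47)

(a) ≈ 1.618 (golden ratio); (b) |e_{n+1}| ≈ 1.227e-06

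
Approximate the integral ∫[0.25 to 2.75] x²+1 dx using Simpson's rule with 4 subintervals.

f(x) = x²+1
a = 0.25, b = 2.75, n = 4
h = (b - a)/n = 0.625000

Simpson's rule: (h/3)[f(x₀) + 4f(x₁) + 2f(x₂) + ... + f(xₙ)]

x_0 = 0.2500, f(x_0) = 1.062500, coefficient = 1
x_1 = 0.8750, f(x_1) = 1.765625, coefficient = 4
x_2 = 1.5000, f(x_2) = 3.250000, coefficient = 2
x_3 = 2.1250, f(x_3) = 5.515625, coefficient = 4
x_4 = 2.7500, f(x_4) = 8.562500, coefficient = 1

I ≈ (0.625000/3) × 45.250000 = 9.427083
Exact value: 9.427083
Error: 0.000000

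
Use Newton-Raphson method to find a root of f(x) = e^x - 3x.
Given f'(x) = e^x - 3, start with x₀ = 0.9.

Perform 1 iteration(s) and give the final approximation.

f(x) = e^x - 3x
f'(x) = e^x - 3
x₀ = 0.9

Newton-Raphson formula: x_{n+1} = x_n - f(x_n)/f'(x_n)

Iteration 1:
  f(0.900000) = -0.240397
  f'(0.900000) = -0.540397
  x_1 = 0.900000 - (-0.240397)/(-0.540397) = 0.455148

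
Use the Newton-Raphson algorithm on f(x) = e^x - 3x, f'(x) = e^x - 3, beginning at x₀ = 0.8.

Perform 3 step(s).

f(x) = e^x - 3x
f'(x) = e^x - 3
x₀ = 0.8

Newton-Raphson formula: x_{n+1} = x_n - f(x_n)/f'(x_n)

Iteration 1:
  f(0.800000) = -0.174459
  f'(0.800000) = -0.774459
  x_1 = 0.800000 - (-0.174459)/(-0.774459) = 0.574734
Iteration 2:
  f(0.574734) = 0.052456
  f'(0.574734) = -1.223342
  x_2 = 0.574734 - 0.052456/(-1.223342) = 0.617613
Iteration 3:
  f(0.617613) = 0.001657
  f'(0.617613) = -1.145504
  x_3 = 0.617613 - 0.001657/(-1.145504) = 0.619060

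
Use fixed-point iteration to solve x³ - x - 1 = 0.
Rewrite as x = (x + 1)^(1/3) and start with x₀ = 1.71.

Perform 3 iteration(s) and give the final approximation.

Equation: x³ - x - 1 = 0
Fixed-point form: x = (x + 1)^(1/3)
x₀ = 1.71

x_1 = g(1.710000) = 1.394194
x_2 = g(1.394194) = 1.337785
x_3 = g(1.337785) = 1.327195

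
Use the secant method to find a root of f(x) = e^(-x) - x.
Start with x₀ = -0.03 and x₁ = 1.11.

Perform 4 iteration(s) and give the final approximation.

f(x) = e^(-x) - x
x₀ = -0.03, x₁ = 1.11

Secant formula: x_{n+1} = x_n - f(x_n)(x_n - x_{n-1})/(f(x_n) - f(x_{n-1}))

Iteration 1:
  f(-0.030000) = 1.060455
  f(1.110000) = -0.780441
  x_2 = 1.110000 - (-0.780441)×(1.110000 - (-0.030000))/(-0.780441 - 1.060455)
       = 0.626701
Iteration 2:
  f(1.110000) = -0.780441
  f(0.626701) = -0.092349
  x_3 = 0.626701 - (-0.092349)×(0.626701 - 1.110000)/(-0.092349 - (-0.780441))
       = 0.561837
Iteration 3:
  f(0.626701) = -0.092349
  f(0.561837) = 0.008324
  x_4 = 0.561837 - 0.008324×(0.561837 - 0.626701)/(0.008324 - (-0.092349))
       = 0.567200
Iteration 4:
  f(0.561837) = 0.008324
  f(0.567200) = -0.000089
  x_5 = 0.567200 - (-0.000089)×(0.567200 - 0.561837)/(-0.000089 - 0.008324)
       = 0.567143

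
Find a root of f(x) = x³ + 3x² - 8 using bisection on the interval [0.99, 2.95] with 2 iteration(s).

f(x) = x³ + 3x² - 8
Initial interval: [0.99, 2.95]

Iteration 1:
  c_1 = (0.990000 + 2.950000)/2 = 1.970000
  f(c_1) = f(1.970000) = 11.288073
  f(a) × f(c) < 0, new interval: [0.990000, 1.970000]
Iteration 2:
  c_2 = (0.990000 + 1.970000)/2 = 1.480000
  f(c_2) = f(1.480000) = 1.812992
  f(a) × f(c) < 0, new interval: [0.990000, 1.480000]

After 2 iteration(s), the approximation is c_2 = 1.480000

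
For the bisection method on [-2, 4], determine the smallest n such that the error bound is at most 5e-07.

We need (b-a)/2^n ≤ 5e-07
(4 - (-2))/2^n ≤ 5e-07
6/2^n ≤ 5e-07
2^n ≥ 12000000
n ≥ log₂(12000000) = 23.52
n ≥ 24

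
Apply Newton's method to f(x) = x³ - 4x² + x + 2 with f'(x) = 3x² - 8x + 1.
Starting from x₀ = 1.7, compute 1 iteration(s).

f(x) = x³ - 4x² + x + 2
f'(x) = 3x² - 8x + 1
x₀ = 1.7

Newton-Raphson formula: x_{n+1} = x_n - f(x_n)/f'(x_n)

Iteration 1:
  f(1.700000) = -2.947000
  f'(1.700000) = -3.930000
  x_1 = 1.700000 - (-2.947000)/(-3.930000) = 0.950127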